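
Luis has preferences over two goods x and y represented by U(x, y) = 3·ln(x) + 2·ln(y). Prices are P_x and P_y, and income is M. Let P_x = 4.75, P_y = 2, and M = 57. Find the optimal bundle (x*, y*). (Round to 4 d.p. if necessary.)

x* = 7.2, y* = 11.4

Tangency: MRS = (3/2)·y/x = P_x/P_y.
So 3·P_y·y = 2·P_x·x; combined with the budget, a share 0.6 of income goes to x.
Demand: x*(P_x,P_y,M) = 0.6·M/P_x and y* = 0.4·M/P_y.
At P_x=4.75, P_y=2, M=57: x* = 0.6·57/4.75 = 7.2, y* = 11.4.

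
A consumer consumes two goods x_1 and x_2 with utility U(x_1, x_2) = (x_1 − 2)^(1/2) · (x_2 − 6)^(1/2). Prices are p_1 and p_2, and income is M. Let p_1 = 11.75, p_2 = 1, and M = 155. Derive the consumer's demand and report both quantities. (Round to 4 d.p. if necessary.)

x_1* = 7.3404, x_2* = 68.75

Let x_1' = x_1−2, x_2' = x_2−6. MRS = x_2'/x_1' = p_1/p_2.
After buying the subsistence bundle (2, 6), a share 0.5 of the remaining income goes to x_1: x_1* = 2 + 0.5·(M − 2p_1 − 6p_2)/p_1.
Discretionary income = 155 − 2·11.75 − 6·1 = 125.5; x_1* = 2 + 0.5·125.5/11.75 = 7.3404; x_2* = 6 + 0.5·125.5/1 = 68.75.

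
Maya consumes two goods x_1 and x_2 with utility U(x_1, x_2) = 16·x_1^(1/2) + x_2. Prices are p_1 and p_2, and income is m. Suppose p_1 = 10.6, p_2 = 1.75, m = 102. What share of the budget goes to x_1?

Plugging in: x_1* = (8·1.75/10.6)² = 1.7444, x_2* = 47.7197.
Expenditure on x_1: 10.6·1.7444 = 18.4906; share = 0.1813.

share on x_1 = 0.1813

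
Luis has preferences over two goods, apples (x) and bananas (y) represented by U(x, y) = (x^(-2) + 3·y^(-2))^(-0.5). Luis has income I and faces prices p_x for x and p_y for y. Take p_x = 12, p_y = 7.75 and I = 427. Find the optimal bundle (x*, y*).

From the CES first-order condition, (1/3)·(y/x)^(3) = p_x/p_y.
Hence y/x = (3·p_x/p_y)^(1/(3)), i.e. raised to the 1/3 power.
With the ratio pinned down, the budget gives x* = I/(p_x + p_y·(y/x)) and y* = (y/x)·x*.
Numerically y/x = 1.668528, so x* = 427/(12 + 7.75·1.668528) = 17.1272 and y* = 1.668528·17.1272 = 28.5772.

x* = 17.1272, y* = 28.5772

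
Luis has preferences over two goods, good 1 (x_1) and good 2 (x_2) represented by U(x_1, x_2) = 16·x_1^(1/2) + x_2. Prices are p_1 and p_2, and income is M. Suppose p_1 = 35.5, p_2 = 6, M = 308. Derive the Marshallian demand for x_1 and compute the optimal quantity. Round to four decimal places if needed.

Set MRS = p_1/p_2: 8·x_1^(−1/2) = p_1/p_2.
Thus x_1* = (8·p_2/p_1)² — independent of M — with the rest of income spent on x_2.
Plugging in: x_1* = (8·6/35.5)² = 1.8282.

x_1* = 1.8282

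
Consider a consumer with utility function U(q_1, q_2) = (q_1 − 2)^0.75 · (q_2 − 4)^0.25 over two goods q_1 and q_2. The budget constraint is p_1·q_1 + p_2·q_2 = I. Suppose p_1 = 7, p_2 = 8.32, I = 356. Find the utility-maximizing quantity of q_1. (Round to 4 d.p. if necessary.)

After buying the subsistence bundle (2, 4), a share 0.75 of the remaining income goes to q_1: q_1* = 2 + 0.75·(I − 2p_1 − 4p_2)/p_1.
Discretionary income = 356 − 2·7 − 4·8.32 = 308.72; q_1* = 2 + 0.75·308.72/7 = 35.0771.

q_1* = 35.0771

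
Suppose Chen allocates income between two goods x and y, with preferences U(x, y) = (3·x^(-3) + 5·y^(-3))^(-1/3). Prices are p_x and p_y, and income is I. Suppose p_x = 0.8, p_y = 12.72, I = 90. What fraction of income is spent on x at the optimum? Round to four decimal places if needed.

share on x = 0.0995

From the CES first-order condition, (3/5)·(y/x)^(4) = p_x/p_y.
Hence y/x = ((5/3)·p_x/p_y)^(1/(4)), i.e. raised to the 0.25 power.
Substitute y = (y/x)·x into the budget: x* = I/(p_x + p_y·(y/x)).
Numerically y/x = 0.569001, so x* = 90/(0.8 + 12.72·0.569001) = 11.1972 and y* = 0.569001·11.1972 = 6.3712.
Expenditure on x: 0.8·11.1972 = 8.9578; share = 0.0995.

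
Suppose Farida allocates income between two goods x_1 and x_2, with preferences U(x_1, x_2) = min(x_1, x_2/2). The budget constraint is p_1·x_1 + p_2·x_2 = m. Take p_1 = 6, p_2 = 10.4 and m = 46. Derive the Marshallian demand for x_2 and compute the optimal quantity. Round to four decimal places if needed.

x_2* = 3.4328

Leontief preferences: the optimum is at the kink where x_1/1 = x_2/2, i.e. x_2 = 2·x_1.
Budget: p_1·x_1 + p_2·2·x_1 = m, so (p_1 + 2·p_2)·x_1 = m.
Demand: x_1*(p_1,p_2,m) = m/(p_1 + 2·p_2), x_2* = 2·m/(p_1 + 2·p_2).
Here 6 + 2·10.4 = 26.8, giving x_2* = 3.4328.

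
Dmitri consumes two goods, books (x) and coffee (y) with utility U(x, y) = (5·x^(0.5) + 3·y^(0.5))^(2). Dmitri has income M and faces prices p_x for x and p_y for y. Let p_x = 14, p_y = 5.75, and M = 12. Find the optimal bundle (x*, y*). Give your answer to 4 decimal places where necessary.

MRS = MU_x/MU_y = (5/3)·(y/x)^(0.5). Set equal to p_x/p_y.
Solve for the ratio: y/x = [(3/5)·p_x/p_y]^(2).
Substitute y = (y/x)·x into the budget: x* = M/(p_x + p_y·(y/x)).
Numerically y/x = 2.13414, so x* = 12/(14 + 5.75·2.13414) = 0.4568 and y* = 2.13414·0.4568 = 0.9748.

x* = 0.4568, y* = 0.9748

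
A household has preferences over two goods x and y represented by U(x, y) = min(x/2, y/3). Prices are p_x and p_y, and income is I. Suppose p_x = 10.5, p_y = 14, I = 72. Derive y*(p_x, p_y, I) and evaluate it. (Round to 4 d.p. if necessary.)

y* = 3.4286

With perfect complements, no substitution: consume in ratio x:y = 2:3.
Budget: p_x·x + p_y·(3/2)·x = I, so (2·p_x + 3·p_y)·x = 2·I.
Demand: x*(p_x,p_y,I) = 2·I/(2·p_x + 3·p_y), y* = 3·I/(2·p_x + 3·p_y).
Here 2·10.5 + 3·14 = 63, giving y* = 3.4286.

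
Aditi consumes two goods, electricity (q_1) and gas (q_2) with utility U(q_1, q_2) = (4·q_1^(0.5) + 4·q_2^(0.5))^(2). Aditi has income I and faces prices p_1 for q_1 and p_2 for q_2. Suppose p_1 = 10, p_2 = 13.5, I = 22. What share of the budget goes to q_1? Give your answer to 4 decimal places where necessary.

share on q_1 = 0.5745

MRS = MU_q_1/MU_q_2 = (q_2/q_1)^(0.5). Set equal to p_1/p_2.
Solve for the ratio: q_2/q_1 = [p_1/p_2]^(2).
With the ratio pinned down, the budget gives q_1* = I/(p_1 + p_2·(q_2/q_1)) and q_2* = (q_2/q_1)·q_1*.
Numerically q_2/q_1 = 0.548697, so q_1* = 22/(10 + 13.5·0.548697) = 1.2638 and q_2* = 0.548697·1.2638 = 0.6935.
Expenditure on q_1: 10·1.2638 = 12.6383; share = 0.5745.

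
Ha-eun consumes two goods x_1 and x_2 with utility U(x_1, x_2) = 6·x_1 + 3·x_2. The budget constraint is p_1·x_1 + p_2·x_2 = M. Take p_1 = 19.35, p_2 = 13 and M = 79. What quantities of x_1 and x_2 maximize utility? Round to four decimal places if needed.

Perfect substitutes: compare marginal utility per dollar. 6/p_1 vs 3/p_2 → 0.3101 vs 0.2308.
x_1 gives more utility per dollar, so spend all income on x_1: x_1* = M/p_1, x_2* = 0.
Numerically: x_1* = 4.0827, x_2* = 0.

x_1* = 4.0827, x_2* = 0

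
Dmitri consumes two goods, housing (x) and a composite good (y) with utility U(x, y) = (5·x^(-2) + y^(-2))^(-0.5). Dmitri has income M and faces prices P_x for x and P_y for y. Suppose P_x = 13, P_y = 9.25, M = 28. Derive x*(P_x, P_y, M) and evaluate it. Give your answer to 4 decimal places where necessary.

x* = 1.4691

Substitute y = (y/x)·x into the budget: x* = M/(P_x + P_y·(y/x)).
Numerically y/x = 0.655054, so x* = 28/(13 + 9.25·0.655054) = 1.4691.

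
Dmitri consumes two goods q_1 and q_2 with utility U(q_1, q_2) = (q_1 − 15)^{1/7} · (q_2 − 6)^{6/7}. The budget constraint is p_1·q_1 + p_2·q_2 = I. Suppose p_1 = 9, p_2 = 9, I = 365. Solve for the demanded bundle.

Let q_1' = q_1−15, q_2' = q_2−6. MRS = (1/6)·q_2'/q_1' = p_1/p_2.
Substituting into the budget: q_1* = 15 + 1/7·(I − 15·p_1 − 6·p_2)/p_1, and q_2* = 6 + 6/7·(…)/p_2.
Discretionary income = 365 − 15·9 − 6·9 = 176; q_1* = 15 + 1/7·176/9 = 17.7937; q_2* = 6 + 6/7·176/9 = 22.7619.

q_1* = 17.7937, q_2* = 22.7619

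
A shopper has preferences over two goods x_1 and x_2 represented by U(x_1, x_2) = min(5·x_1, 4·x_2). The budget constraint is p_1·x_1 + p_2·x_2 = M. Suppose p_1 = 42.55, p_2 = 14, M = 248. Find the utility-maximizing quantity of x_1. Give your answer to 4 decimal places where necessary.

x_1* = 4.1299

With perfect complements, no substitution: consume in ratio x_1:x_2 = 4:5.
Budget: p_1·x_1 + p_2·(5/4)·x_1 = M, so (4·p_1 + 5·p_2)·x_1 = 4·M.
Demand: x_1*(p_1,p_2,M) = 4·M/(4·p_1 + 5·p_2), x_2* = 5·M/(4·p_1 + 5·p_2).
Here 4·42.55 + 5·14 = 240.2, giving x_1* = 4.1299.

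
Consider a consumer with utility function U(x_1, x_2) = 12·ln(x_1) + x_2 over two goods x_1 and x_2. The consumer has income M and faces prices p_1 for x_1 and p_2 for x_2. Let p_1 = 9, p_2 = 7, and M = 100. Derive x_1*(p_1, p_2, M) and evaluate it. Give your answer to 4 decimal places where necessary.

Set MRS = p_1/p_2: (12/x_1)/1 = p_1/p_2.
So x_1*(p_1,p_2) = 12·p_2/p_1, independent of income; and x_2* = (M − 12·p_2)/p_2.
At the given prices: x_1* = 12·7/9 = 9.3333.

x_1* = 9.3333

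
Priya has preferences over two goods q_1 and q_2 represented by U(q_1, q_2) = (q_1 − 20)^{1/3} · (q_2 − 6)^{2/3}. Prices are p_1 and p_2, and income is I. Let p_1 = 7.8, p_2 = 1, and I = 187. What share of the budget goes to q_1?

share on q_1 = 0.8788

Let q_1' = q_1−20, q_2' = q_2−6. MRS = (1/2)·q_2'/q_1' = p_1/p_2.
After buying the subsistence bundle (20, 6), a share 1/3 of the remaining income goes to q_1: q_1* = 20 + 1/3·(I − 20p_1 − 6p_2)/p_1.
Discretionary income = 187 − 20·7.8 − 6·1 = 25; q_1* = 20 + 1/3·25/7.8 = 21.0684; q_2* = 6 + 2/3·25/1 = 22.6667.
Expenditure on q_1: 7.8·21.0684 = 164.3333; share = 0.8788.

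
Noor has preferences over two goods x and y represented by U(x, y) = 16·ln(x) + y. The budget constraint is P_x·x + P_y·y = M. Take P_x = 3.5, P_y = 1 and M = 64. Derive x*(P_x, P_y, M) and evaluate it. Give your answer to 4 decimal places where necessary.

x* = 4.5714

At the given prices: x* = 16·1/3.5 = 4.5714.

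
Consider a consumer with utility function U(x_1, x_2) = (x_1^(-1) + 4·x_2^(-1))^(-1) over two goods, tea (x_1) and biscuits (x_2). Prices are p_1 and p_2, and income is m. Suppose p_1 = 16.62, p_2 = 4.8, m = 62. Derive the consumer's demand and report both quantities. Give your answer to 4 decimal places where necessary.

x_1* = 1.798, x_2* = 6.6912

From the CES first-order condition, (1/4)·(x_2/x_1)^(2) = p_1/p_2.
Hence x_2/x_1 = (4·p_1/p_2)^(1/(2)), i.e. raised to the 0.5 power.
With the ratio pinned down, the budget gives x_1* = m/(p_1 + p_2·(x_2/x_1)) and x_2* = (x_2/x_1)·x_1*.
Numerically x_2/x_1 = 3.721559, so x_1* = 62/(16.62 + 4.8·3.721559) = 1.798 and x_2* = 3.721559·1.798 = 6.6912.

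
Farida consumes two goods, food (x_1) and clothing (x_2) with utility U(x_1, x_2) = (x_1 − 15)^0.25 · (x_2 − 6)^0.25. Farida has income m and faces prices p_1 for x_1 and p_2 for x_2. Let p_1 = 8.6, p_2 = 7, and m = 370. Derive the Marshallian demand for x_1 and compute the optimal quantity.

x_1* = 26.5698

MRS = (x_2−6)/(x_1−15). Tangency with p_1/p_2 gives x_2−6 = (p_1/p_2)·(x_1−15).
After buying the subsistence bundle (15, 6), a share 0.5 of the remaining income goes to x_1: x_1* = 15 + 0.5·(m − 15p_1 − 6p_2)/p_1.
Discretionary income = 370 − 15·8.6 − 6·7 = 199; x_1* = 15 + 0.5·199/8.6 = 26.5698.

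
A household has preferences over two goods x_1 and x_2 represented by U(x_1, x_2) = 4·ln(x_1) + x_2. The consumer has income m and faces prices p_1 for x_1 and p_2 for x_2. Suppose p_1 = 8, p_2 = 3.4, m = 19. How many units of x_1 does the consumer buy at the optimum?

x_1* = 1.7

MU_x_1 = 4/x_1, MU_x_2 = 1. Tangency: 4/x_1 = p_1/p_2.
So x_1*(p_1,p_2) = 4·p_2/p_1, independent of income; and x_2* = (m − 4·p_2)/p_2.
At the given prices: x_1* = 4·3.4/8 = 1.7.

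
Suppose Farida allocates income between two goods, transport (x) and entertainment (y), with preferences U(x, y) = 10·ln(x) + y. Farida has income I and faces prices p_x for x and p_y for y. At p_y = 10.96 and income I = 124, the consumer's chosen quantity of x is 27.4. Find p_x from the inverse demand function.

p_x = 4

MU_x = 10/x, MU_y = 1. Tangency: 10/x = p_x/p_y.
So x*(p_x,p_y) = 10·p_y/p_x, independent of income; and y* = (I − 10·p_y)/p_y.
Set x* = 27.4 in the demand function and solve for p_x: p_x = 4.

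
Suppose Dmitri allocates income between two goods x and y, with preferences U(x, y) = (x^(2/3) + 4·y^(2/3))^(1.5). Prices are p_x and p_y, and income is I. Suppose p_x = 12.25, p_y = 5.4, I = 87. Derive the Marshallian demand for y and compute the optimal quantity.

MRS = MU_x/MU_y = (1/4)·(y/x)^(1/3). Set equal to p_x/p_y.
Hence y/x = (4·p_x/p_y)^(1/(1/3)), i.e. raised to the 3 power.
Substitute y = (y/x)·x into the budget: x* = I/(p_x + p_y·(y/x)).
Numerically y/x = 747.148555, so x* = 87/(12.25 + 5.4·747.148555) = 0.0215 and y* = 747.148555·0.0215 = 16.0623.

y* = 16.0623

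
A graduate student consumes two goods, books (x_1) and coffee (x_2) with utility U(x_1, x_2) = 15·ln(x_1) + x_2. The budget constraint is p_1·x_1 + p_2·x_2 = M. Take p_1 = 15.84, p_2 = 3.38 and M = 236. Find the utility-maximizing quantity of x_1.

x_1* = 3.2008

MU_x_1 = 15/x_1, MU_x_2 = 1. Tangency: 15/x_1 = p_1/p_2.
So x_1*(p_1,p_2) = 15·p_2/p_1, independent of income; and x_2* = (M − 15·p_2)/p_2.
At the given prices: x_1* = 15·3.38/15.84 = 3.2008.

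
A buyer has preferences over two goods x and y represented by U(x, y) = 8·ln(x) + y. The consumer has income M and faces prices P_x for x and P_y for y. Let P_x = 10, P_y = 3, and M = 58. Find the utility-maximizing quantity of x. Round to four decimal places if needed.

So x*(P_x,P_y) = 8·P_y/P_x, independent of income; and y* = (M − 8·P_y)/P_y.
At the given prices: x* = 8·3/10 = 2.4.

x* = 2.4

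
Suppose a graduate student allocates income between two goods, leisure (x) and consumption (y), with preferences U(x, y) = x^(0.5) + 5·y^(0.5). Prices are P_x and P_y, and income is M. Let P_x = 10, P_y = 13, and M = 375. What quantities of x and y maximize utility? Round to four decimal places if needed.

x* = 1.8536, y* = 27.4203

MRS = MU_x/MU_y = (1/5)·(y/x)^(0.5). Set equal to P_x/P_y.
Solve for the ratio: y/x = [5·P_x/P_y]^(2).
Substitute y = (y/x)·x into the budget: x* = M/(P_x + P_y·(y/x)).
Numerically y/x = 14.792899, so x* = 375/(10 + 13·14.792899) = 1.8536 and y* = 14.792899·1.8536 = 27.4203.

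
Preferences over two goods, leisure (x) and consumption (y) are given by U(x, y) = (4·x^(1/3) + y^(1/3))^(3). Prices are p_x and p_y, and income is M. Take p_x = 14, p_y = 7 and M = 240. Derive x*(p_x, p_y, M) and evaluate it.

x* = 14.5676

From the CES first-order condition, 4·(y/x)^(2/3) = p_x/p_y.
Hence y/x = ((1/4)·p_x/p_y)^(1/(2/3)), i.e. raised to the 1.5 power.
With the ratio pinned down, the budget gives x* = M/(p_x + p_y·(y/x)) and y* = (y/x)·x*.
Numerically y/x = 0.353553, so x* = 240/(14 + 7·0.353553) = 14.5676.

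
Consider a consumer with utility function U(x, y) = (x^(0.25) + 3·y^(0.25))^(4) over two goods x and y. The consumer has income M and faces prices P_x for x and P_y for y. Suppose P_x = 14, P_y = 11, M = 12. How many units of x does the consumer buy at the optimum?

x* = 0.1507

With the ratio pinned down, the budget gives x* = M/(P_x + P_y·(y/x)) and y* = (y/x)·x*.
Numerically y/x = 5.967725, so x* = 12/(14 + 11·5.967725) = 0.1507.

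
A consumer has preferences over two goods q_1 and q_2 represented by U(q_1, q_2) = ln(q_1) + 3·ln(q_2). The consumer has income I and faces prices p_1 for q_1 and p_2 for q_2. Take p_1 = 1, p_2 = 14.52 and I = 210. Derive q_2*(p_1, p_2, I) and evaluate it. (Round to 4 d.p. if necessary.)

q_2* = 10.8471

The MRS is (1/3)·q_2/q_1. Set MRS = p_1/p_2.
So p_2·q_2 = 3·p_1·q_1; combined with the budget, a share 0.25 of income goes to q_1.
Demand: q_1*(p_1,p_2,I) = 0.25·I/p_1 and q_2* = 0.75·I/p_2.
At p_1=1, p_2=14.52, I=210: q_2* = 0.75·210/14.52 = 10.8471.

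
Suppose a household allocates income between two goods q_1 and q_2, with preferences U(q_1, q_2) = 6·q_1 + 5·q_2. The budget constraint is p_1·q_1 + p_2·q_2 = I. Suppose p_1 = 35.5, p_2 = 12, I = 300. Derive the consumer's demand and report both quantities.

q_1* = 0, q_2* = 25

q_2 gives more utility per dollar, so spend all income on q_2: q_2* = I/p_2, q_1* = 0.
Numerically: q_1* = 0, q_2* = 25.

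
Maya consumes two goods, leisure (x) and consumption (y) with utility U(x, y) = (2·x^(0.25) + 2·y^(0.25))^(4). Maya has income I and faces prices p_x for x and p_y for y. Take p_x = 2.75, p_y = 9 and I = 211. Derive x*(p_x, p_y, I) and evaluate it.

MRS = MU_x/MU_y = (y/x)^(0.75). Set equal to p_x/p_y.
Solve for the ratio: y/x = [p_x/p_y]^(4/3).
Substitute y = (y/x)·x into the budget: x* = I/(p_x + p_y·(y/x)).
Numerically y/x = 0.205804, so x* = 211/(2.75 + 9·0.205804) = 45.8473.

x* = 45.8473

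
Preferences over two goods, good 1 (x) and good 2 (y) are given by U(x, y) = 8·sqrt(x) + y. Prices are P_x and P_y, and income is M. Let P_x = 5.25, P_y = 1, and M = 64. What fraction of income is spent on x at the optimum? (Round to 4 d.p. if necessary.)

Utility is quasi-linear in y; the FOC for x is 4/√x = P_x/P_y.
Thus x* = (4·P_y/P_x)² — independent of M — with the rest of income spent on y.
Plugging in: x* = (4·1/5.25)² = 0.5805, y* = 60.9524.
Expenditure on x: 5.25·0.5805 = 3.0476; share = 0.0476.

share on x = 0.0476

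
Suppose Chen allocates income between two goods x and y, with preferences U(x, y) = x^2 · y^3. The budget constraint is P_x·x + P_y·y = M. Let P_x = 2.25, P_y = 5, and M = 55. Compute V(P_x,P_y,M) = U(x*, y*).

Tangency: MRS = (2/3)·y/x = P_x/P_y.
Rearranging, P_y·y = (3/2)·P_x·x. Substituting into the budget gives P_x·x·(1 + (3/2)) = M.
Demand: x*(P_x,P_y,M) = 0.4·M/P_x and y* = 0.6·M/P_y.
At P_x=2.25, P_y=5, M=55: x* = 0.4·55/2.25 = 9.7778, y* = 6.6.
Utility at the optimum: U(9.7778, 6.6) = 27486.0373.

V = 27486.0373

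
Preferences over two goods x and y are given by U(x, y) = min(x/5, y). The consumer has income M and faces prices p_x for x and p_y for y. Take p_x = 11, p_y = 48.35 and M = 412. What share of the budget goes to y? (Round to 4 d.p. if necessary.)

share on y = 0.4678

Leontief preferences: the optimum is at the kink where x/5 = y/1, i.e. y = (1/5)·x.
Budget: p_x·x + p_y·(1/5)·x = M, so (5·p_x + p_y)·x = 5·M.
Demand: x*(p_x,p_y,M) = 5·M/(5·p_x + p_y), y* = M/(5·p_x + p_y).
Here 5·11 + 48.35 = 103.35, giving x* = 19.9323 and y* = 3.9865.
Expenditure on y: 48.35·3.9865 = 192.745; share = 0.4678.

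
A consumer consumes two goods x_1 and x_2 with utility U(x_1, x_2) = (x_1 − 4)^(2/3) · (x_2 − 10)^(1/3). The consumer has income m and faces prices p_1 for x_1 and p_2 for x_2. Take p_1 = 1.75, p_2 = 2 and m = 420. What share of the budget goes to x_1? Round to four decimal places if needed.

Substituting into the budget: x_1* = 4 + 2/3·(m − 4·p_1 − 10·p_2)/p_1, and x_2* = 10 + 1/3·(…)/p_2.
Discretionary income = 420 − 4·1.75 − 10·2 = 393; x_1* = 4 + 2/3·393/1.75 = 153.7143; x_2* = 10 + 1/3·393/2 = 75.5.
Expenditure on x_1: 1.75·153.7143 = 269; share = 0.6405.

share on x_1 = 0.6405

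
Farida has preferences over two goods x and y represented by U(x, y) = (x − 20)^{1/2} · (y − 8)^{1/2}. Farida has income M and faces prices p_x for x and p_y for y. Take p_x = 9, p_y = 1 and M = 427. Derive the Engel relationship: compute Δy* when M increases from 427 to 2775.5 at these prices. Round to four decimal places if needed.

Δy* = 1174.25

This is Cobb-Douglas in (x−20, y−8): tangency gives 0.5·p_y·(y−8) = 0.5·p_x·(x−20).
After buying the subsistence bundle (20, 8), a share 0.5 of the remaining income goes to x: x* = 20 + 0.5·(M − 20p_x − 8p_y)/p_x.
Discretionary income = 427 − 20·9 − 8·1 = 239; y* = 8 + 0.5·239/1 = 127.5.
At M' = 2775.5: y* = 1301.75. Change: 1301.75 − 127.5 = 1174.25.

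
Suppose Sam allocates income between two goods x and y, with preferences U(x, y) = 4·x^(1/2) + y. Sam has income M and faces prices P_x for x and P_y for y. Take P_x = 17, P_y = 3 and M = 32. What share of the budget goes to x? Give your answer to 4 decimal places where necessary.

share on x = 0.0662

MU_x = 2/√x, MU_y = 1. Tangency: 2/√x = P_x/P_y.
Solve: √x = 2·P_y/P_x, so x*(P_x,P_y) = (2·P_y/P_x)², and y* = (M − P_x·x*)/P_y.
Plugging in: x* = (2·3/17)² = 0.1246, y* = 9.9608.
Expenditure on x: 17·0.1246 = 2.1176; share = 0.0662.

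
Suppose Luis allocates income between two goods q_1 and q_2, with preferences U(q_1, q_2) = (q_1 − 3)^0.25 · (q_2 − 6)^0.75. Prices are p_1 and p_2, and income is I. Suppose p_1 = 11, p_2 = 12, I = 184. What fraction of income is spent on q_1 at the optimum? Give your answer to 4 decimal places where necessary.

share on q_1 = 0.2867

Let q_1' = q_1−3, q_2' = q_2−6. MRS = (1/3)·q_2'/q_1' = p_1/p_2.
Substituting into the budget: q_1* = 3 + 0.25·(I − 3·p_1 − 6·p_2)/p_1, and q_2* = 6 + 0.75·(…)/p_2.
Discretionary income = 184 − 3·11 − 6·12 = 79; q_1* = 3 + 0.25·79/11 = 4.7955; q_2* = 6 + 0.75·79/12 = 10.9375.
Expenditure on q_1: 11·4.7955 = 52.75; share = 0.2867.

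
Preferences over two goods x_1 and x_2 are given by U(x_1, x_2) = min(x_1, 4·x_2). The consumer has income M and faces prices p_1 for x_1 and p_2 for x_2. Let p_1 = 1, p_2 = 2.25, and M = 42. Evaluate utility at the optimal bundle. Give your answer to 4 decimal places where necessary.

Leontief preferences: the optimum is at the kink where x_1/4 = x_2/1, i.e. x_2 = (1/4)·x_1.
Budget: p_1·x_1 + p_2·(1/4)·x_1 = M, so (4·p_1 + p_2)·x_1 = 4·M.
Demand: x_1*(p_1,p_2,M) = 4·M/(4·p_1 + p_2), x_2* = M/(4·p_1 + p_2).
Here 4·1 + 2.25 = 6.25, giving x_1* = 26.88 and x_2* = 6.72.
Utility at the optimum: U(26.88, 6.72) = 26.88.

V = 26.88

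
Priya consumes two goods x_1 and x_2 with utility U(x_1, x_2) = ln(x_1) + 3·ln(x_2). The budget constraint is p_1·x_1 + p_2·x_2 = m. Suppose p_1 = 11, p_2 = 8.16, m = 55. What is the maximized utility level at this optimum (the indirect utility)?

Tangency: MRS = (1/3)·x_2/x_1 = p_1/p_2.
Rearranging, p_2·x_2 = 3·p_1·x_1. Substituting into the budget gives p_1·x_1·(1 + 3) = m.
Demand: x_1*(p_1,p_2,m) = 0.25·m/p_1 and x_2* = 0.75·m/p_2.
At p_1=11, p_2=8.16, m=55: x_1* = 0.25·55/11 = 1.25, x_2* = 5.0551.
Utility at the optimum: U(1.25, 5.0551) = 5.0844.

V = 5.0844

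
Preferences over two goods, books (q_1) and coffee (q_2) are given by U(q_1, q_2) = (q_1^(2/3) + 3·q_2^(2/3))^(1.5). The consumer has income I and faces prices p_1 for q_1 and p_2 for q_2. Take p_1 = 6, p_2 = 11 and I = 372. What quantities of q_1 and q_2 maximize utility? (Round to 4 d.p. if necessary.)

q_1* = 6.8637, q_2* = 30.0744

From the CES first-order condition, (1/3)·(q_2/q_1)^(1/3) = p_1/p_2.
Solve for the ratio: q_2/q_1 = [3·p_1/p_2]^(3).
With the ratio pinned down, the budget gives q_1* = I/(p_1 + p_2·(q_2/q_1)) and q_2* = (q_2/q_1)·q_1*.
Numerically q_2/q_1 = 4.381668, so q_1* = 372/(6 + 11·4.381668) = 6.8637 and q_2* = 4.381668·6.8637 = 30.0744.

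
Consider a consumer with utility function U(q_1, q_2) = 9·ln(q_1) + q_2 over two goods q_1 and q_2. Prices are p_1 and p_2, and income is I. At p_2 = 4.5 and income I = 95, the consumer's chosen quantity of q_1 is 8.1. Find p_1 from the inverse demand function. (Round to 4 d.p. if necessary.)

MU_q_1 = 9/q_1, MU_q_2 = 1. Tangency: 9/q_1 = p_1/p_2.
So q_1*(p_1,p_2) = 9·p_2/p_1, independent of income; and q_2* = (I − 9·p_2)/p_2.
Set q_1* = 8.1 in the demand function and solve for p_1: p_1 = 5.

p_1 = 5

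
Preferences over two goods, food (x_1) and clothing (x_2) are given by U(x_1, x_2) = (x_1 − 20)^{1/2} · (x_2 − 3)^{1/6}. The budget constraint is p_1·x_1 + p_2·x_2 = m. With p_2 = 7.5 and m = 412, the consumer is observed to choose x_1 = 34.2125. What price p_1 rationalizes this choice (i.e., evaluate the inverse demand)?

p_1 = 10

Let x_1' = x_1−20, x_2' = x_2−3. MRS = 3·x_2'/x_1' = p_1/p_2.
After buying the subsistence bundle (20, 3), a share 0.75 of the remaining income goes to x_1: x_1* = 20 + 0.75·(m − 20p_1 − 3p_2)/p_1.
Set x_1* = 34.2125 in the demand function and solve for p_1: p_1 = 10.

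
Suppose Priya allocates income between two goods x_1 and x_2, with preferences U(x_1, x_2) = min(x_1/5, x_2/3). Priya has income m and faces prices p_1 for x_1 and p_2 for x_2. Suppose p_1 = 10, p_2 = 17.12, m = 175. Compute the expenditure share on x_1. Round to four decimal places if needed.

Leontief preferences: the optimum is at the kink where x_1/5 = x_2/3, i.e. x_2 = (3/5)·x_1.
Budget: p_1·x_1 + p_2·(3/5)·x_1 = m, so (5·p_1 + 3·p_2)·x_1 = 5·m.
Demand: x_1*(p_1,p_2,m) = 5·m/(5·p_1 + 3·p_2), x_2* = 3·m/(5·p_1 + 3·p_2).
Here 5·10 + 3·17.12 = 101.36, giving x_1* = 8.6326 and x_2* = 5.1796.
Expenditure on x_1: 10·8.6326 = 86.326; share = 0.4933.

share on x_1 = 0.4933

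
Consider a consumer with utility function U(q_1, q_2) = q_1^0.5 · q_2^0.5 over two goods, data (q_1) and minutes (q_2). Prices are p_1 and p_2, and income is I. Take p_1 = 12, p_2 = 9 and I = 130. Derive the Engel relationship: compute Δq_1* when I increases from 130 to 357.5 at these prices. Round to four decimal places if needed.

Tangency: MRS = q_2/q_1 = p_1/p_2.
So 0.5·p_2·q_2 = 0.5·p_1·q_1; combined with the budget, a share 0.5 of income goes to q_1.
Demand: q_1*(p_1,p_2,I) = 0.5·I/p_1 and q_2* = 0.5·I/p_2.
At p_1=12, p_2=9, I=130: q_1* = 0.5·130/12 = 5.4167.
At I' = 357.5: q_1* = 14.8958. Change: 14.8958 − 5.4167 = 9.4792.

Δq_1* = 9.4792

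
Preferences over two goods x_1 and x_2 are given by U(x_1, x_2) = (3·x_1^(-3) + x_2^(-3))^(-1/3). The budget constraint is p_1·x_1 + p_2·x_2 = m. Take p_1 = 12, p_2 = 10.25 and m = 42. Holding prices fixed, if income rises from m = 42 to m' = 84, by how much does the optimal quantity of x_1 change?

Δx_1* = 2.0894

MRS = MU_x_1/MU_x_2 = 3·(x_2/x_1)^(4). Set equal to p_1/p_2.
Solve for the ratio: x_2/x_1 = [(1/3)·p_1/p_2]^(0.25).
Substitute x_2 = (x_2/x_1)·x_1 into the budget: x_1* = m/(p_1 + p_2·(x_2/x_1)).
Numerically x_2/x_1 = 0.790377, so x_1* = 42/(12 + 10.25·0.790377) = 2.0894.
At m' = 84: x_1* = 4.1788. Change: 4.1788 − 2.0894 = 2.0894.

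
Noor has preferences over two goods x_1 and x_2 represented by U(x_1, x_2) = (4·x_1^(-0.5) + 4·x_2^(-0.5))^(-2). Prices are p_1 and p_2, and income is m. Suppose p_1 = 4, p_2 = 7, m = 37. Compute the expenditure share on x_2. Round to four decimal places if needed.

From the CES first-order condition, (x_2/x_1)^(1.5) = p_1/p_2.
Solve for the ratio: x_2/x_1 = [p_1/p_2]^(2/3).
Substitute x_2 = (x_2/x_1)·x_1 into the budget: x_1* = m/(p_1 + p_2·(x_2/x_1)).
Numerically x_2/x_1 = 0.688612, so x_1* = 37/(4 + 7·0.688612) = 4.1949 and x_2* = 0.688612·4.1949 = 2.8886.
Expenditure on x_2: 7·2.8886 = 20.2205; share = 0.5465.

share on x_2 = 0.5465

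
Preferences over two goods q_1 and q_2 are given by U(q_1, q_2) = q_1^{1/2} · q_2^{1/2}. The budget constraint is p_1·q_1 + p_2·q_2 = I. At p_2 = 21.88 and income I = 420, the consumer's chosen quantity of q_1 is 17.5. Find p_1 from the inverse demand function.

p_1 = 12

Tangency: MRS = q_2/q_1 = p_1/p_2.
So 0.5·p_2·q_2 = 0.5·p_1·q_1; combined with the budget, a share 0.5 of income goes to q_1.
Demand: q_1*(p_1,p_2,I) = 0.5·I/p_1 and q_2* = 0.5·I/p_2.
Set q_1* = 17.5 in the demand function and solve for p_1: p_1 = 12.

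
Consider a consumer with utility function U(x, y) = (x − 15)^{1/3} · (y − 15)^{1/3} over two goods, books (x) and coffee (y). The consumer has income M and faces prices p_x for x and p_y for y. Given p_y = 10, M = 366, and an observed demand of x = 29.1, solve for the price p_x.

p_x = 5

MRS = (y−15)/(x−15). Tangency with p_x/p_y gives y−15 = (p_x/p_y)·(x−15).
After buying the subsistence bundle (15, 15), a share 0.5 of the remaining income goes to x: x* = 15 + 0.5·(M − 15p_x − 15p_y)/p_x.
Set x* = 29.1 in the demand function and solve for p_x: p_x = 5.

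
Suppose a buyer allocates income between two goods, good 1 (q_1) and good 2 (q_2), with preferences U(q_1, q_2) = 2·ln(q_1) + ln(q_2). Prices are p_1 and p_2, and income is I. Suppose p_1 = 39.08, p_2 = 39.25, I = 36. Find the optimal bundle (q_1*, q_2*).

The MRS is 2·q_2/q_1. Set MRS = p_1/p_2.
So 2·p_2·q_2 = p_1·q_1; combined with the budget, a share 2/3 of income goes to q_1.
Demand: q_1*(p_1,p_2,I) = 2/3·I/p_1 and q_2* = 1/3·I/p_2.
At p_1=39.08, p_2=39.25, I=36: q_1* = 2/3·36/39.08 = 0.6141, q_2* = 0.3057.

q_1* = 0.6141, q_2* = 0.3057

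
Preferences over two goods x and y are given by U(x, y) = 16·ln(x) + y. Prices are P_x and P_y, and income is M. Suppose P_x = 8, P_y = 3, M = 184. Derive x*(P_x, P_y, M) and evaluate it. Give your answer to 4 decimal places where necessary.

Set MRS = P_x/P_y: (16/x)/1 = P_x/P_y.
So x*(P_x,P_y) = 16·P_y/P_x, independent of income; and y* = (M − 16·P_y)/P_y.
At the given prices: x* = 16·3/8 = 6.

x* = 6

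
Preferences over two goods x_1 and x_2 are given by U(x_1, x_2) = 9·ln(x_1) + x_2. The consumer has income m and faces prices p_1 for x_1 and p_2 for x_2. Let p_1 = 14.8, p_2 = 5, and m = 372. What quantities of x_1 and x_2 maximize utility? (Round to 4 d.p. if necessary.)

x_1* = 3.0405, x_2* = 65.4

MU_x_1 = 9/x_1, MU_x_2 = 1. Tangency: 9/x_1 = p_1/p_2.
So x_1*(p_1,p_2) = 9·p_2/p_1, independent of income; and x_2* = (m − 9·p_2)/p_2.
At the given prices: x_1* = 9·5/14.8 = 3.0405, and x_2* = 65.4.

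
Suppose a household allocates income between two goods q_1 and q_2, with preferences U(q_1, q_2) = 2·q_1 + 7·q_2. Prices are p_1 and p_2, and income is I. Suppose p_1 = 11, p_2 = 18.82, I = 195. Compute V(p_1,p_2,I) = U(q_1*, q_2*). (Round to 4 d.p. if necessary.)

Linear utility — the consumer picks whichever good has higher MU/price: 2/11 = 0.1818 vs 7/18.82 = 0.3719.
q_2 gives more utility per dollar, so spend all income on q_2: q_2* = I/p_2, q_1* = 0.
Numerically: q_1* = 0, q_2* = 10.3613.
Utility at the optimum: U(0, 10.3613) = 72.5292.

V = 72.5292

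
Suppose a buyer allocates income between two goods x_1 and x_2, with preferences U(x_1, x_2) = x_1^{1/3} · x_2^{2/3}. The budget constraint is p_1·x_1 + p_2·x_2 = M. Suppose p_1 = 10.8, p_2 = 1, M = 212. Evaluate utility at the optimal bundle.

The MRS is (1/2)·x_2/x_1. Set MRS = p_1/p_2.
So 1/3·p_2·x_2 = 2/3·p_1·x_1; combined with the budget, a share 1/3 of income goes to x_1.
Demand: x_1*(p_1,p_2,M) = 1/3·M/p_1 and x_2* = 2/3·M/p_2.
At p_1=10.8, p_2=1, M=212: x_1* = 1/3·212/10.8 = 6.5432, x_2* = 141.3333.
Utility at the optimum: U(6.5432, 141.3333) = 50.7489.

V = 50.7489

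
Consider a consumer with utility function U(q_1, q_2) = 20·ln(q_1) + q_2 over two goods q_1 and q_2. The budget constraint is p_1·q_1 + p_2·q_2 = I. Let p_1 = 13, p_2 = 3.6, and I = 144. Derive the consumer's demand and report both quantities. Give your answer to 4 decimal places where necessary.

q_1* = 5.5385, q_2* = 20

So q_1*(p_1,p_2) = 20·p_2/p_1, independent of income; and q_2* = (I − 20·p_2)/p_2.
At the given prices: q_1* = 20·3.6/13 = 5.5385, and q_2* = 20.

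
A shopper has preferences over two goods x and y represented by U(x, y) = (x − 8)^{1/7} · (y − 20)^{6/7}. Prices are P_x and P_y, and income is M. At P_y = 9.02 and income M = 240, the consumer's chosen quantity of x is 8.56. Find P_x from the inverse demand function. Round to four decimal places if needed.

This is Cobb-Douglas in (x−8, y−20): tangency gives 1/7·P_y·(y−20) = 6/7·P_x·(x−8).
Substituting into the budget: x* = 8 + 1/7·(M − 8·P_x − 20·P_y)/P_x, and y* = 20 + 6/7·(…)/P_y.
Set x* = 8.56 in the demand function and solve for P_x: P_x = 5.

P_x = 5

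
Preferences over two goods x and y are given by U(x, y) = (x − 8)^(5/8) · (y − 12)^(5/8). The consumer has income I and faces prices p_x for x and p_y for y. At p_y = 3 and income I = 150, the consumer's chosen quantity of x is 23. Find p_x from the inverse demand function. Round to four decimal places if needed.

p_x = 3

This is Cobb-Douglas in (x−8, y−12): tangency gives 0.625·p_y·(y−12) = 0.625·p_x·(x−8).
Substituting into the budget: x* = 8 + 0.5·(I − 8·p_x − 12·p_y)/p_x, and y* = 12 + 0.5·(…)/p_y.
Set x* = 23 in the demand function and solve for p_x: p_x = 3.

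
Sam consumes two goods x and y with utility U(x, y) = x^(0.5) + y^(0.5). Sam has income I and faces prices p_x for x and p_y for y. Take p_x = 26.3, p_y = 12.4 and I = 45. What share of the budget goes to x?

MU_x ∝ x^(-0.5), MU_y ∝ y^(-0.5), so MRS = (y/x)^(0.5) = p_x/p_y.
Solve for the ratio: y/x = [p_x/p_y]^(2).
With the ratio pinned down, the budget gives x* = I/(p_x + p_y·(y/x)) and y* = (y/x)·x*.
Numerically y/x = 4.498504, so x* = 45/(26.3 + 12.4·4.498504) = 0.5482 and y* = 4.498504·0.5482 = 2.4662.
Expenditure on x: 26.3·0.5482 = 14.4186; share = 0.3204.

share on x = 0.3204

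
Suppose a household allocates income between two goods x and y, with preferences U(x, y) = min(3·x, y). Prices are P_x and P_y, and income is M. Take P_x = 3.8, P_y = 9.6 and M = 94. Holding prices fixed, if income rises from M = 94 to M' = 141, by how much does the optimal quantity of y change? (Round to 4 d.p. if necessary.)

Δy* = 4.3252

With perfect complements, no substitution: consume in ratio x:y = 1:3.
Budget: P_x·x + P_y·3·x = M, so (P_x + 3·P_y)·x = M.
Demand: x*(P_x,P_y,M) = M/(P_x + 3·P_y), y* = 3·M/(P_x + 3·P_y).
Here 3.8 + 3·9.6 = 32.6, giving y* = 8.6503.
At M' = 141: y* = 12.9755. Change: 12.9755 − 8.6503 = 4.3252.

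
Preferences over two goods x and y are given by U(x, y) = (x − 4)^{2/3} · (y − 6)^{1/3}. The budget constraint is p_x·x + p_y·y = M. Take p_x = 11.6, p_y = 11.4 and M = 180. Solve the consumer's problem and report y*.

y* = 7.9064

After buying the subsistence bundle (4, 6), a share 2/3 of the remaining income goes to x: x* = 4 + 2/3·(M − 4p_x − 6p_y)/p_x.
Discretionary income = 180 − 4·11.6 − 6·11.4 = 65.2; y* = 6 + 1/3·65.2/11.4 = 7.9064.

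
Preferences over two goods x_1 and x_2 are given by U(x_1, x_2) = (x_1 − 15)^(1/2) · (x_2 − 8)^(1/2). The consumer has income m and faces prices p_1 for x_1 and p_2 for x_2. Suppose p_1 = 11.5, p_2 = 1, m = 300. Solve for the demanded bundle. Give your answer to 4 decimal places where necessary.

x_1* = 20.1957, x_2* = 67.75

Substituting into the budget: x_1* = 15 + 0.5·(m − 15·p_1 − 8·p_2)/p_1, and x_2* = 8 + 0.5·(…)/p_2.
Discretionary income = 300 − 15·11.5 − 8·1 = 119.5; x_1* = 15 + 0.5·119.5/11.5 = 20.1957; x_2* = 8 + 0.5·119.5/1 = 67.75.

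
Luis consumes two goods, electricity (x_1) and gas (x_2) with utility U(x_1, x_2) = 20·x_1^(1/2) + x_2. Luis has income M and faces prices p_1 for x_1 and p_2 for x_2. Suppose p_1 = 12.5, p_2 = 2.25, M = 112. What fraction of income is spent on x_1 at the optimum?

share on x_1 = 0.3616

Utility is quasi-linear in x_2; the FOC for x_1 is 10/√x_1 = p_1/p_2.
Thus x_1* = (10·p_2/p_1)² — independent of M — with the rest of income spent on x_2.
Plugging in: x_1* = (10·2.25/12.5)² = 3.24, x_2* = 31.7778.
Expenditure on x_1: 12.5·3.24 = 40.5; share = 0.3616.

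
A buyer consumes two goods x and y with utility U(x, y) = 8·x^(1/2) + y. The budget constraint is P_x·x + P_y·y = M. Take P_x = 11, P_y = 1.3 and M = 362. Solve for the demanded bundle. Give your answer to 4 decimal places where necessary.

x* = 0.2235, y* = 276.5706

Utility is quasi-linear in y; the FOC for x is 4/√x = P_x/P_y.
Solve: √x = 4·P_y/P_x, so x*(P_x,P_y) = (4·P_y/P_x)², and y* = (M − P_x·x*)/P_y.
Plugging in: x* = (4·1.3/11)² = 0.2235, y* = 276.5706.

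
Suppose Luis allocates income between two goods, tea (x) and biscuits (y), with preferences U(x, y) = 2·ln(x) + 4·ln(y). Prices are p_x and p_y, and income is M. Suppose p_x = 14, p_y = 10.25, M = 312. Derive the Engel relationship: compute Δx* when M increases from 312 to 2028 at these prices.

Demand: x*(p_x,p_y,M) = 1/3·M/p_x and y* = 2/3·M/p_y.
At p_x=14, p_y=10.25, M=312: x* = 1/3·312/14 = 7.4286.
At M' = 2028: x* = 48.2857. Change: 48.2857 − 7.4286 = 40.8571.

Δx* = 40.8571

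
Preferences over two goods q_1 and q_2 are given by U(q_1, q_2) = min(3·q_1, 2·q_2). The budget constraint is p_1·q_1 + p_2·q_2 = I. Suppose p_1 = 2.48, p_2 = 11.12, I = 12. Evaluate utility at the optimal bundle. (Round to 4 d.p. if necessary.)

With perfect complements, no substitution: consume in ratio q_1:q_2 = 2:3.
Budget: p_1·q_1 + p_2·(3/2)·q_1 = I, so (2·p_1 + 3·p_2)·q_1 = 2·I.
Demand: q_1*(p_1,p_2,I) = 2·I/(2·p_1 + 3·p_2), q_2* = 3·I/(2·p_1 + 3·p_2).
Here 2·2.48 + 3·11.12 = 38.32, giving q_1* = 0.6263 and q_2* = 0.9395.
Utility at the optimum: U(0.6263, 0.9395) = 1.8789.

V = 1.8789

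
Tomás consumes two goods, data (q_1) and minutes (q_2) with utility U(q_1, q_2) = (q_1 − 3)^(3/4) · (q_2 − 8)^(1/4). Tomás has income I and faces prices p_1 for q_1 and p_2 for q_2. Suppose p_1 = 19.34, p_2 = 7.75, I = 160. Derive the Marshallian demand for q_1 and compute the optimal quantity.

MRS = 3·(q_2−8)/(q_1−3). Tangency with p_1/p_2 gives q_2−8 = (1/3)·(p_1/p_2)·(q_1−3).
After buying the subsistence bundle (3, 8), a share 0.75 of the remaining income goes to q_1: q_1* = 3 + 0.75·(I − 3p_1 − 8p_2)/p_1.
Discretionary income = 160 − 3·19.34 − 8·7.75 = 39.98; q_1* = 3 + 0.75·39.98/19.34 = 4.5504.

q_1* = 4.5504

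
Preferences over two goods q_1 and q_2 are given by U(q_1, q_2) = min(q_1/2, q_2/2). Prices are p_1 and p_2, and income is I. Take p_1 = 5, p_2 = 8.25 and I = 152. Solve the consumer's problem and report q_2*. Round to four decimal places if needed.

q_2* = 11.4717

With perfect complements, no substitution: consume in ratio q_1:q_2 = 2:2.
Budget: p_1·q_1 + p_2·q_1 = I, so (2·p_1 + 2·p_2)·q_1 = 2·I.
Demand: q_1*(p_1,p_2,I) = 2·I/(2·p_1 + 2·p_2), q_2* = 2·I/(2·p_1 + 2·p_2).
Here 2·5 + 2·8.25 = 26.5, giving q_2* = 11.4717.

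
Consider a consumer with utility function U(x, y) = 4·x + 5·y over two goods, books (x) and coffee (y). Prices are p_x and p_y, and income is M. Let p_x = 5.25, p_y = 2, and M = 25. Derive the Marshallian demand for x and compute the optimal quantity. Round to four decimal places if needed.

Linear utility — the consumer picks whichever good has higher MU/price: 4/5.25 = 0.7619 vs 5/2 = 2.5.
y gives more utility per dollar, so spend all income on y: y* = M/p_y, x* = 0.
Numerically: x* = 0, y* = 12.5.

x* = 0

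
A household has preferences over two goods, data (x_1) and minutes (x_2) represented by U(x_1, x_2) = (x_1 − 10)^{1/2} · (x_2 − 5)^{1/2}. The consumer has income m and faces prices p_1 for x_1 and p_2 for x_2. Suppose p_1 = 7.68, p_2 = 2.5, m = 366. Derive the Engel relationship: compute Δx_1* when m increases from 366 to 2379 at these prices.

Δx_1* = 131.0547

Substituting into the budget: x_1* = 10 + 0.5·(m − 10·p_1 − 5·p_2)/p_1, and x_2* = 5 + 0.5·(…)/p_2.
Discretionary income = 366 − 10·7.68 − 5·2.5 = 276.7; x_1* = 10 + 0.5·276.7/7.68 = 28.0143.
At m' = 2379: x_1* = 159.069. Change: 159.069 − 28.0143 = 131.0547.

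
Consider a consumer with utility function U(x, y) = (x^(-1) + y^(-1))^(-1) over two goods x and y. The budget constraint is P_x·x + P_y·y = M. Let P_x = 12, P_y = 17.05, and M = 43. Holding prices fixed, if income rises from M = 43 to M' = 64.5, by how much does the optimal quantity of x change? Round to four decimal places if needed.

Substitute y = (y/x)·x into the budget: x* = M/(P_x + P_y·(y/x)).
Numerically y/x = 0.838935, so x* = 43/(12 + 17.05·0.838935) = 1.6347.
At M' = 64.5: x* = 2.4521. Change: 2.4521 − 1.6347 = 0.8174.

Δx* = 0.8174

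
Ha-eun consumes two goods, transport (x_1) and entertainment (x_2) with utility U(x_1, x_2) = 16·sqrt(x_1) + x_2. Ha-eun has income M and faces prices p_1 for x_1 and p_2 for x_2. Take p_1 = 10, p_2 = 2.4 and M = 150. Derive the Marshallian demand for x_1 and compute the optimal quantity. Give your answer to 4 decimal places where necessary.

x_1* = 3.6864

Plugging in: x_1* = (8·2.4/10)² = 3.6864.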